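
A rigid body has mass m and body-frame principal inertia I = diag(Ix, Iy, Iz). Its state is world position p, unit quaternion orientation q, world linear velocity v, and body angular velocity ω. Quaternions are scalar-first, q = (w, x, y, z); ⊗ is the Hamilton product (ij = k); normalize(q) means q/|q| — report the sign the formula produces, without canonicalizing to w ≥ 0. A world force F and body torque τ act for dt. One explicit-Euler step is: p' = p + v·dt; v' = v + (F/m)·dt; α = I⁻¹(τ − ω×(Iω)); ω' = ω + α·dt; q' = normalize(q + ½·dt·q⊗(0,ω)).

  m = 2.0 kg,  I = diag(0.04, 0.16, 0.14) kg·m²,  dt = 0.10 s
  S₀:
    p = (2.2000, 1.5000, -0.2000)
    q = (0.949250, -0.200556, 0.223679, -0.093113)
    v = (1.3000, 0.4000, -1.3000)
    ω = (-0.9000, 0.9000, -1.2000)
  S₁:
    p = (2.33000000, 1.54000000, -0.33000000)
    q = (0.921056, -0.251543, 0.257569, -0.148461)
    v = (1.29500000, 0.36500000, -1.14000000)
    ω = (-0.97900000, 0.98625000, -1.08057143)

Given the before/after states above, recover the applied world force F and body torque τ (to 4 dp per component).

ω₁ − ω₀ = (-0.07900000, 0.08625000, 0.11942857)
precession coupling = (0.0216, -0.1080, -0.0972)
applied torque τ = (-0.0100, 0.0300, 0.0700)
velocity change Δv = (-0.00500000, -0.03500000, 0.16000000)
F = m·Δv/dt = (-0.1000, -0.7000, 3.2000)

F = (-0.1000, -0.7000, 3.2000)
τ = (-0.0100, 0.0300, 0.0700)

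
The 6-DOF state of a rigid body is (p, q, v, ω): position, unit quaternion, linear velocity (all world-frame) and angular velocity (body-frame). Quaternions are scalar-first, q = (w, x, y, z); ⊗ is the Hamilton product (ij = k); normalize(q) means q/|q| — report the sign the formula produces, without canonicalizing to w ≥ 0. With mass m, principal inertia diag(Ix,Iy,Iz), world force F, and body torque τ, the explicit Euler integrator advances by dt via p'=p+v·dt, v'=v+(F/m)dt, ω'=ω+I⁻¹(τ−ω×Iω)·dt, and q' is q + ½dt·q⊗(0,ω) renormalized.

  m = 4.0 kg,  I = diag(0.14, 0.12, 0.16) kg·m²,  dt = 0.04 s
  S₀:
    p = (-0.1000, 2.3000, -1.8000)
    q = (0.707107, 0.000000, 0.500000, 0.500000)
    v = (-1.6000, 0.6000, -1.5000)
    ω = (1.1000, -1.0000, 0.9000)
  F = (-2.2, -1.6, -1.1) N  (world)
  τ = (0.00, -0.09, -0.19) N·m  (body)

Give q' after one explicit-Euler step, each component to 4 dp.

2q̇ = q⊗(0,ω) = (0.0500000, 1.7278177, -0.1571070, 0.0863963)
q' = normalize(q + ½dt·q⊗(0,ω)) = (0.7077, 0.0345, 0.4966, 0.5014)

q' = (0.7077, 0.0345, 0.4966, 0.5014)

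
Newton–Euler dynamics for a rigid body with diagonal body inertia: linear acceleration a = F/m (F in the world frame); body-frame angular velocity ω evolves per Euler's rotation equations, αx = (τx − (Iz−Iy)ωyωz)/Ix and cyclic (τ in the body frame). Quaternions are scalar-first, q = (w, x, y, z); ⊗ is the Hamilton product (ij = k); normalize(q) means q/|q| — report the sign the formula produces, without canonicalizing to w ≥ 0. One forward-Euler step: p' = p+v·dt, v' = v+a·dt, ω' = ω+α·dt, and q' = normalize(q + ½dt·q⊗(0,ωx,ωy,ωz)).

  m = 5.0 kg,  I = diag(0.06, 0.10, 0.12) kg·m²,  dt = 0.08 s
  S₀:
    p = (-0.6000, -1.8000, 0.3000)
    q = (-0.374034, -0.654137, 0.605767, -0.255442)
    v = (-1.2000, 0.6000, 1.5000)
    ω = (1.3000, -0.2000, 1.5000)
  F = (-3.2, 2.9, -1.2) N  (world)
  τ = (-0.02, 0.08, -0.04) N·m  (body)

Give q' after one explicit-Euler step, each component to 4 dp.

2q̇ = q⊗(0,ω) = (1.3546945, 0.3713179, 0.7239377, -1.2177207)
updated quaternion q' = (-0.3188, -0.6373, 0.6327, -0.3032)

q' = (-0.3188, -0.6373, 0.6327, -0.3032)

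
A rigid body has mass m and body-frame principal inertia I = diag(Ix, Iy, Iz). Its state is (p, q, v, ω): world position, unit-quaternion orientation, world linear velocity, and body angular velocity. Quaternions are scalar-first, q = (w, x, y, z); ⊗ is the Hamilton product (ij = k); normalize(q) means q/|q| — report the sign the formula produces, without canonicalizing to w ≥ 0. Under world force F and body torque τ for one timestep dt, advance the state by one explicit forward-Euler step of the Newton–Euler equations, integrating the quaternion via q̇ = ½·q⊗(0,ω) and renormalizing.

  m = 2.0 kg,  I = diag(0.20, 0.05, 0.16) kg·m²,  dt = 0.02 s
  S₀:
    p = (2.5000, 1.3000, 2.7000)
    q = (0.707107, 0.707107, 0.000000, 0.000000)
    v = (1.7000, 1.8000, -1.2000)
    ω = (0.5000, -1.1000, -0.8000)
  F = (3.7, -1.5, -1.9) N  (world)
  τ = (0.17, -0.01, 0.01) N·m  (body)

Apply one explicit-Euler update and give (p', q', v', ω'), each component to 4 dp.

precession coupling ω×(Iω) = (0.0968, -0.0160, 0.0825)
(τ − ω×Iω)/I = (0.3660, 0.1200, -0.4531)
new body rate ω' = (0.5073, -1.0976, -0.8091)
q⊗(0,ω) = (-0.3535535, 0.3535535, -0.2121321, -1.3435033)
updated quaternion q' = (0.7035, 0.7106, -0.0021, -0.0134)
linear accel F/m = (1.8500, -0.7500, -0.9500)
p + v·dt = (2.5340, 1.3360, 2.6760)
v' = v + a·dt = (1.7370, 1.7850, -1.2190)

p' = (2.5340, 1.3360, 2.6760)
q' = (0.7035, 0.7106, -0.0021, -0.0134)
v' = (1.7370, 1.7850, -1.2190)
ω' = (0.5073, -1.0976, -0.8091)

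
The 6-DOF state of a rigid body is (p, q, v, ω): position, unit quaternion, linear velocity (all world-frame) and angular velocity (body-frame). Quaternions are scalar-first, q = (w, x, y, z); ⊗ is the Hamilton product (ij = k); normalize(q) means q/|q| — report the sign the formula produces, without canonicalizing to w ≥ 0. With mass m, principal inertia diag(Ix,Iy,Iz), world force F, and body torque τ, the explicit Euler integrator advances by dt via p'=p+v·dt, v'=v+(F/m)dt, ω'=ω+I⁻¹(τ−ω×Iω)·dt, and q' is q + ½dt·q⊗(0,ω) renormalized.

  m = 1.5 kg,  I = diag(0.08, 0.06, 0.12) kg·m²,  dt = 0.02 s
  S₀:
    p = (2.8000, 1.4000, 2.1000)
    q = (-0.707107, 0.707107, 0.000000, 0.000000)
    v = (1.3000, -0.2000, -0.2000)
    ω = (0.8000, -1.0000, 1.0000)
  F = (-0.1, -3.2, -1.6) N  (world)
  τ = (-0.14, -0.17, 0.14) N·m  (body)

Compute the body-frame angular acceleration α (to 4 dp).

α = (-1.0000, -2.3000, 1.0333)

gyro term ω×Iω = (-0.0600, -0.0320, 0.0160)
α = I⁻¹(τ − ω×Iω) = (-1.0000, -2.3000, 1.0333)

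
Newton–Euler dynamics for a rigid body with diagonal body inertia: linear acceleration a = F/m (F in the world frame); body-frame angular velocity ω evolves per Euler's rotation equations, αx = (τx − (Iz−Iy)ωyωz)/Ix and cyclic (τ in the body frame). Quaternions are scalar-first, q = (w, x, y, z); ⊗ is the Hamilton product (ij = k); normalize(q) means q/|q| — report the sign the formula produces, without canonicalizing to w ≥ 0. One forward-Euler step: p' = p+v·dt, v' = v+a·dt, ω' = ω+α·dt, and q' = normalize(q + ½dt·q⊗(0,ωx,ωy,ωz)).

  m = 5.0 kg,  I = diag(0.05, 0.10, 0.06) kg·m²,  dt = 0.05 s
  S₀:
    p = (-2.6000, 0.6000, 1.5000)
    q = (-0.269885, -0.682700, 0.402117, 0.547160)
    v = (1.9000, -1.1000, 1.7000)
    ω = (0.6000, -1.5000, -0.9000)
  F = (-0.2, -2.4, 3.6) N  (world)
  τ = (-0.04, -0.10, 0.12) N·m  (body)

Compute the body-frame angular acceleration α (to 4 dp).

gyro term ω×Iω = (-0.0540, 0.0054, -0.0450)
α = I⁻¹(τ − ω×Iω) = (0.2800, -1.0540, 2.7500)

α = (0.2800, -1.0540, 2.7500)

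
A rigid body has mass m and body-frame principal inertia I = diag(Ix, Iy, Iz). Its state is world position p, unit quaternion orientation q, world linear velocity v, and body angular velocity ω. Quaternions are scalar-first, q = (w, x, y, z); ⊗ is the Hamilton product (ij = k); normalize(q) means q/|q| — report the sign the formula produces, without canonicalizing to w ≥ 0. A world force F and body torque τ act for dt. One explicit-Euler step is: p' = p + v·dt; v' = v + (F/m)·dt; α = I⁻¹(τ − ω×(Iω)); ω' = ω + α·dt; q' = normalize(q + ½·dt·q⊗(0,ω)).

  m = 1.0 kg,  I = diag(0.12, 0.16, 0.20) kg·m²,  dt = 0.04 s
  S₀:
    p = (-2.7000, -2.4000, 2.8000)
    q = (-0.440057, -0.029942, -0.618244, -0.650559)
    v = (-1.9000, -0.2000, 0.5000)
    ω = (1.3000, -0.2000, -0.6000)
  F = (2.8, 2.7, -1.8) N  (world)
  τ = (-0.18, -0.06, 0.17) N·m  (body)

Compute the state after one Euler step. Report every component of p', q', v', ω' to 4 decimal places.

gyro term ω×Iω = (0.0048, 0.0624, -0.0104)
α = I⁻¹(τ − ω×Iω) = (-1.5400, -0.7650, 0.9020)
new body rate ω' = (1.2384, -0.2306, -0.5639)
q⊗(0,ω) = (-0.4750596, -0.3312395, -0.7756805, 1.0737398)
q + ½dt·q⊗(0,ω), renormalized = (-0.4494, -0.0366, -0.6335, -0.6288)
p' = p + v·dt = (-2.7760, -2.4080, 2.8200)
new velocity v' = (-1.7880, -0.0920, 0.4280)

p' = (-2.7760, -2.4080, 2.8200)
q' = (-0.4494, -0.0366, -0.6335, -0.6288)
v' = (-1.7880, -0.0920, 0.4280)
ω' = (1.2384, -0.2306, -0.5639)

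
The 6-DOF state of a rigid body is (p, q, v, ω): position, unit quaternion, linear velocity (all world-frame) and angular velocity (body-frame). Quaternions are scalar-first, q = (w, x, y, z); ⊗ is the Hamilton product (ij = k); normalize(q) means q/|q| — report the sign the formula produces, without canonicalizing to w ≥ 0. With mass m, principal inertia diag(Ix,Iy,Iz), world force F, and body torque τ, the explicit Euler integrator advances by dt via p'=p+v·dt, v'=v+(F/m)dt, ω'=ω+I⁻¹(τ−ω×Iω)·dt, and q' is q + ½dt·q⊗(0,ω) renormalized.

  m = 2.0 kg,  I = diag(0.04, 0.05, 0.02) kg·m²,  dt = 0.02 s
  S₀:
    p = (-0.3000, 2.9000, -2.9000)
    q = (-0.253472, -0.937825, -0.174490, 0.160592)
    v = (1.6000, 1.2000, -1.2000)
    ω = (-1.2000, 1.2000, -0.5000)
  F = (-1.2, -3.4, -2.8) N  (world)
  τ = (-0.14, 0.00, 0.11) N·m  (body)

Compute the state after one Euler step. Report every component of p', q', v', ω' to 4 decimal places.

new position p' = (-0.2680, 2.9240, -2.9240)
new velocity v' = (1.5880, 1.1660, -1.2280)
α = I⁻¹(τ − ω×Iω) = (-3.9500, -0.2400, 6.2200)
new body rate ω' = (-1.2790, 1.1952, -0.3756)
Hamilton product q⊗(0,ω) = (-0.8357060, 0.1987010, -0.9657893, -1.2080420)
q' = normalize(q + ½dt·q⊗(0,ω)) = (-0.2618, -0.9357, -0.1841, 0.1485)

p' = (-0.2680, 2.9240, -2.9240)
q' = (-0.2618, -0.9357, -0.1841, 0.1485)
v' = (1.5880, 1.1660, -1.2280)
ω' = (-1.2790, 1.1952, -0.3756)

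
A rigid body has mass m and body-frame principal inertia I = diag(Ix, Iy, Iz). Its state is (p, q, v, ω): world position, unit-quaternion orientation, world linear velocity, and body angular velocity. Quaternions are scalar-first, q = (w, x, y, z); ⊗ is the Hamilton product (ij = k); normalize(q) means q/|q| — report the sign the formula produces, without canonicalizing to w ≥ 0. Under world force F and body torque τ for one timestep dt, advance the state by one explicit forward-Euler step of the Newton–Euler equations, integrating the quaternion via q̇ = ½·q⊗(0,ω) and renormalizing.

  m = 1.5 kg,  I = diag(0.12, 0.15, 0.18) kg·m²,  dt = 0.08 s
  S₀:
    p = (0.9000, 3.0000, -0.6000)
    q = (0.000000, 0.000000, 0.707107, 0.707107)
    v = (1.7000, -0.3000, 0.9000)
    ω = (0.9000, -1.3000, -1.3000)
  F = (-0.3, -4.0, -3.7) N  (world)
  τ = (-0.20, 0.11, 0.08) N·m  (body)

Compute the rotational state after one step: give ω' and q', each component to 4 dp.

angular accel α = (-2.0892, 0.2653, 0.6394)
new body rate ω' = (0.7329, -1.2788, -1.2488)
q⊗(0,ω) = (1.8384782, 0.0000000, 0.6363963, -0.6363963)
q' = normalize(q + ½dt·q⊗(0,ω)) = (0.0733, 0.0000, 0.7301, 0.6794)

ω' = (0.7329, -1.2788, -1.2488)
q' = (0.0733, 0.0000, 0.7301, 0.6794)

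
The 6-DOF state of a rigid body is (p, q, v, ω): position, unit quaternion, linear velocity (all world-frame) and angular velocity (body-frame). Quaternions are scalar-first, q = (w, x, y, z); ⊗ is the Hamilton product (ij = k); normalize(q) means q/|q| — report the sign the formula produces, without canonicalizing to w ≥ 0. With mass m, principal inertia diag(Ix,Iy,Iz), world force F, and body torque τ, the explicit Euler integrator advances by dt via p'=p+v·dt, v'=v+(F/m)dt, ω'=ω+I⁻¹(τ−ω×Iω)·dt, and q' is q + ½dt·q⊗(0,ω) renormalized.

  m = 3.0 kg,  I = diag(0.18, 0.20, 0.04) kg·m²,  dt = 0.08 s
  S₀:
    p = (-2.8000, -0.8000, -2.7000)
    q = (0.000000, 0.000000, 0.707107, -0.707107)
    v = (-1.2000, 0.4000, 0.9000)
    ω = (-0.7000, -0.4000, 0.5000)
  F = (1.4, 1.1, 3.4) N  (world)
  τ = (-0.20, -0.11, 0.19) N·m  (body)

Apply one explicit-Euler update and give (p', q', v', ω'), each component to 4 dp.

p' = (-2.8960, -0.7680, -2.6280)
q' = (0.0254, 0.0028, 0.7264, -0.6868)
v' = (-1.1627, 0.4293, 0.9907)
ω' = (-0.8031, -0.4244, 0.8688)

linear accel F/m = (0.4667, 0.3667, 1.1333)
p + v·dt = (-2.8960, -0.7680, -2.6280)
new velocity v' = (-1.1627, 0.4293, 0.9907)
(τ − ω×Iω)/I = (-1.2889, -0.3050, 4.6100)
new body rate ω' = (-0.8031, -0.4244, 0.8688)
q⊗(0,ω) = (0.6363963, 0.0707107, 0.4949749, 0.4949749)
q + ½dt·q⊗(0,ω), renormalized = (0.0254, 0.0028, 0.7264, -0.6868)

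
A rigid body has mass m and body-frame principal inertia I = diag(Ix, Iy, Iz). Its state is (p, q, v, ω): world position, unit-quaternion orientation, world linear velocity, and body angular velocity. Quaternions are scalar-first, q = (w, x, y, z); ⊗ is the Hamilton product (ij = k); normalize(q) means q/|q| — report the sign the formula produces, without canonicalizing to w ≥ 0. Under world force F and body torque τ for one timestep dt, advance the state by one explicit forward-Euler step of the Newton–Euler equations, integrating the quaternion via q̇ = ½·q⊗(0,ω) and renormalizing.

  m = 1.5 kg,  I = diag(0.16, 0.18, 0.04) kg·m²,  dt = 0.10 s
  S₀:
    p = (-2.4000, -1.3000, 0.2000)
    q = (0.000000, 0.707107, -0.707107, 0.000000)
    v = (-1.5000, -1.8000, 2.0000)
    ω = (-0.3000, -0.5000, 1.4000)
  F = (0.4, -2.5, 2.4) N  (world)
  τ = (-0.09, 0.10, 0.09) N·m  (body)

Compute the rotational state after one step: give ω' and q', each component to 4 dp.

precession coupling ω×(Iω) = (0.0980, -0.0504, 0.0030)
angular accel α = (-1.1750, 0.8356, 2.1750)
new body rate ω' = (-0.4175, -0.4164, 1.6175)
q⊗(0,ω) = (-0.1414214, -0.9899498, -0.9899498, -0.5656856)
updated quaternion q' = (-0.0071, 0.6557, -0.7544, -0.0282)

ω' = (-0.4175, -0.4164, 1.6175)
q' = (-0.0071, 0.6557, -0.7544, -0.0282)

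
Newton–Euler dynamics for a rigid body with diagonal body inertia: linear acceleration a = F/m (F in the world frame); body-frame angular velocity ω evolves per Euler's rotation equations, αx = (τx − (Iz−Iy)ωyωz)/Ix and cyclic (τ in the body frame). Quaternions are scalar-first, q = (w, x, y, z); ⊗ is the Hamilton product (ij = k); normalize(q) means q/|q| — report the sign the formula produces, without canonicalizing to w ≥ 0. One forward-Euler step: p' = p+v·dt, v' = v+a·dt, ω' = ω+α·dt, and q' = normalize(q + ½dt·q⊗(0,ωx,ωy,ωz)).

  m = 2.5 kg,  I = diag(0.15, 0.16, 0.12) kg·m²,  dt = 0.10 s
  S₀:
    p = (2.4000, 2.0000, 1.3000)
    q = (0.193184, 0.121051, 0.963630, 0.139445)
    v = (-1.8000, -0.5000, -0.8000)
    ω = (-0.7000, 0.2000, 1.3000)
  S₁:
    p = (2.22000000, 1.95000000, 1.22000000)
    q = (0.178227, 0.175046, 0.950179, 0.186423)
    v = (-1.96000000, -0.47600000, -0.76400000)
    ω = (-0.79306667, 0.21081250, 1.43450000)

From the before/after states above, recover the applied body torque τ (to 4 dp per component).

rate change Δω = (-0.09306667, 0.01081250, 0.13450000)
applied torque τ = (-0.1500, -0.0100, 0.1600)

τ = (-0.1500, -0.0100, 0.1600)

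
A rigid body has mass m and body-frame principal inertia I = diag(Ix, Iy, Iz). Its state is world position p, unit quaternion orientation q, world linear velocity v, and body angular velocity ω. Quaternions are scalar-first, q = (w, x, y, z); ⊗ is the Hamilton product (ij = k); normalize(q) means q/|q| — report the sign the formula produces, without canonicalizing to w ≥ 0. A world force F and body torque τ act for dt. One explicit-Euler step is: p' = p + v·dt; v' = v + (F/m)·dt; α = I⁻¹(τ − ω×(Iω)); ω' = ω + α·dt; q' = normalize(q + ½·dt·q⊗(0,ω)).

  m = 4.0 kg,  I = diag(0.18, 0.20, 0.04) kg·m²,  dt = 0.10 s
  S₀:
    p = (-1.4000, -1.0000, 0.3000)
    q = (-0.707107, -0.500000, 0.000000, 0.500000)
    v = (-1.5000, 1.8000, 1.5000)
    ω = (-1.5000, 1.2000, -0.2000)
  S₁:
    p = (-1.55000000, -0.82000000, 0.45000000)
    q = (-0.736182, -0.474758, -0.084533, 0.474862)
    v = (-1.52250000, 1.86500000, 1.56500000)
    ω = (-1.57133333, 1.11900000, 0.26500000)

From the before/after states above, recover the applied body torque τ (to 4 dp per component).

ω₁ − ω₀ = (-0.07133333, -0.08100000, 0.46500000)
precession coupling = (0.0384, 0.0420, -0.0360)
τ = I·(Δω/dt) + ω₀×(Iω₀) = (-0.0900, -0.1200, 0.1500)

τ = (-0.0900, -0.1200, 0.1500)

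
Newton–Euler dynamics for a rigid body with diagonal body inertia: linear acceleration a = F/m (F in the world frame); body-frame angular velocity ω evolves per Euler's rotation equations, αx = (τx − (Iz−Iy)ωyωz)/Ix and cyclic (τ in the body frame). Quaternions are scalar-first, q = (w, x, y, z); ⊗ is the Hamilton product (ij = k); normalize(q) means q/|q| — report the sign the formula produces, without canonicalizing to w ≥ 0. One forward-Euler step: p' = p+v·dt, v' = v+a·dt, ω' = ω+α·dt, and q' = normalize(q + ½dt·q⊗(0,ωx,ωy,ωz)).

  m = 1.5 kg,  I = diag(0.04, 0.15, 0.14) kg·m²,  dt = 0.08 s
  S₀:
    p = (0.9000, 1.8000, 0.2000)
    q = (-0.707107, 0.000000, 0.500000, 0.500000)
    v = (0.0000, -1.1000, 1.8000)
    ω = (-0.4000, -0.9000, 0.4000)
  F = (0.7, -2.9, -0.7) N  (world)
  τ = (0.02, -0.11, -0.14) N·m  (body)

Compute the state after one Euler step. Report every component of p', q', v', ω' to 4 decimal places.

p' = (0.9000, 1.7120, 0.3440)
q' = (-0.6965, 0.0373, 0.5170, 0.4962)
v' = (0.0373, -1.2547, 1.7627)
ω' = (-0.3672, -0.9672, 0.2974)

linear accel F/m = (0.4667, -1.9333, -0.4667)
new position p' = (0.9000, 1.7120, 0.3440)
new velocity v' = (0.0373, -1.2547, 1.7627)
precession coupling ω×(Iω) = (0.0036, 0.0160, 0.0396)
(τ − ω×Iω)/I = (0.4100, -0.8400, -1.2829)
new body rate ω' = (-0.3672, -0.9672, 0.2974)
Hamilton product q⊗(0,ω) = (0.2500000, 0.9328428, 0.4363963, -0.0828428)
q' = normalize(q + ½dt·q⊗(0,ω)) = (-0.6965, 0.0373, 0.5170, 0.4962)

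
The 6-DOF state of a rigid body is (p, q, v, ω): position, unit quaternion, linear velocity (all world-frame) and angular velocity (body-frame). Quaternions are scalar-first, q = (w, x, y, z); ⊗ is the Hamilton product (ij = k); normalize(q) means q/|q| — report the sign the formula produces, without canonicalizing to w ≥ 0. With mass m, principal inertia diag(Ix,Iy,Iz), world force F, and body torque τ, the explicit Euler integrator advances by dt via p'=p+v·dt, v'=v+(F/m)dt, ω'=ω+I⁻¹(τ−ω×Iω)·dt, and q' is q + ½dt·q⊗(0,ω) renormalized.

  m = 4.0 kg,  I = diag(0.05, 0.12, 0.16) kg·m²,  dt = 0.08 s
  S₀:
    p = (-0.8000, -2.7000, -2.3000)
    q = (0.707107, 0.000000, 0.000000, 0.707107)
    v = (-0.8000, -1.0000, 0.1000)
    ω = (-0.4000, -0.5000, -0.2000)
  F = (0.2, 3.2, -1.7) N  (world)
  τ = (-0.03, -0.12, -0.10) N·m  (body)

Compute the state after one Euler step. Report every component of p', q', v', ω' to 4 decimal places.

linear accel F/m = (0.0500, 0.8000, -0.4250)
new position p' = (-0.8640, -2.7800, -2.2920)
new velocity v' = (-0.7960, -0.9360, 0.0660)
angular accel α = (-0.6800, -0.9267, -0.7125)
ω + α·dt = (-0.4544, -0.5741, -0.2570)
Hamilton product q⊗(0,ω) = (0.1414214, 0.0707107, -0.6363963, -0.1414214)
updated quaternion q' = (0.7125, 0.0028, -0.0254, 0.7012)

p' = (-0.8640, -2.7800, -2.2920)
q' = (0.7125, 0.0028, -0.0254, 0.7012)
v' = (-0.7960, -0.9360, 0.0660)
ω' = (-0.4544, -0.5741, -0.2570)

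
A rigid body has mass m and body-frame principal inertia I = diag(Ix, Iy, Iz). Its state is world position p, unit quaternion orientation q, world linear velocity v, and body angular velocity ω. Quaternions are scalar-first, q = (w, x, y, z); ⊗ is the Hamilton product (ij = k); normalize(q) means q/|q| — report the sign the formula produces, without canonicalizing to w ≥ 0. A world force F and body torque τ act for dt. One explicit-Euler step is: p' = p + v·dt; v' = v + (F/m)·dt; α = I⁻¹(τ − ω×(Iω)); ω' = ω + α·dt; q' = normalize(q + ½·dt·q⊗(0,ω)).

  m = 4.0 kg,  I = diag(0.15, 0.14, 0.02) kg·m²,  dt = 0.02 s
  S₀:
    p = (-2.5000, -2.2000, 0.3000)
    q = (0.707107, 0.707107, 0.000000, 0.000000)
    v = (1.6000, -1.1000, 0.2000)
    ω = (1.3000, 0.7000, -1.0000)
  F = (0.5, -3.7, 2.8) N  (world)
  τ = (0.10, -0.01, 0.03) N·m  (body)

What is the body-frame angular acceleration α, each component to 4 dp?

ω×(Iω) gyroscopic = (0.0840, -0.1690, -0.0091)
α = I⁻¹(τ − ω×Iω) = (0.1067, 1.1357, 1.9550)

α = (0.1067, 1.1357, 1.9550)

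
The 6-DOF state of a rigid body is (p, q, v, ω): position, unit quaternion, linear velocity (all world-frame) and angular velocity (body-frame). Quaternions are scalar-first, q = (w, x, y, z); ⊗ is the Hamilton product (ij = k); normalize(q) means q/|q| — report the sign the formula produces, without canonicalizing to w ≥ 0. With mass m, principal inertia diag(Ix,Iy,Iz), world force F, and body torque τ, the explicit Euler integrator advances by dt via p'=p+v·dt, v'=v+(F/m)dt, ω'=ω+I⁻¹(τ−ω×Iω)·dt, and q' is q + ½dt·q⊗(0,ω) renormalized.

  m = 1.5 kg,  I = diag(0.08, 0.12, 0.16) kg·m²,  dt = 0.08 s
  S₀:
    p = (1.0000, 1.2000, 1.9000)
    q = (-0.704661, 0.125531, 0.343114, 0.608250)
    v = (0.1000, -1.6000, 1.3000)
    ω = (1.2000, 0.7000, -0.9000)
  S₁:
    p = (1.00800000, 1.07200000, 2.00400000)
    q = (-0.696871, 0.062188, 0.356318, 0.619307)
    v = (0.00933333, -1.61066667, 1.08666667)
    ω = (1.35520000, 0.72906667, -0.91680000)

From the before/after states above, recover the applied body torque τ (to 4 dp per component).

ω₁ − ω₀ = (0.15520000, 0.02906667, -0.01680000)
applied torque τ = (0.1300, 0.1300, 0.0000)

τ = (0.1300, 0.1300, 0.0000)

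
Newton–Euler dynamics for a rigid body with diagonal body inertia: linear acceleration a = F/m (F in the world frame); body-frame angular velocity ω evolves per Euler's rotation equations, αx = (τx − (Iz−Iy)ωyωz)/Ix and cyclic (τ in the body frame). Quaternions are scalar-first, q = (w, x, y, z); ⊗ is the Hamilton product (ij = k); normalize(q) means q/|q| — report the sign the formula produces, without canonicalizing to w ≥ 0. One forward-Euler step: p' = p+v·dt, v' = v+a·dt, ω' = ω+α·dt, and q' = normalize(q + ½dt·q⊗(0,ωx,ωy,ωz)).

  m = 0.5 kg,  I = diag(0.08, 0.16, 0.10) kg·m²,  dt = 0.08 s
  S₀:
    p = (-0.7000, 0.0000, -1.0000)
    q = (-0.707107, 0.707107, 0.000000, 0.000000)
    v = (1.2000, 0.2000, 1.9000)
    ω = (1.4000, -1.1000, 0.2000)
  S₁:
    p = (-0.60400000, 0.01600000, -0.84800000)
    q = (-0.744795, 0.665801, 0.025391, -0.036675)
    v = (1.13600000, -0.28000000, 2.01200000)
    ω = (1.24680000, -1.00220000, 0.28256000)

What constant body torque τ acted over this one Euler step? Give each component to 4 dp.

τ = (-0.1400, 0.1900, -0.0200)

Δω = ω₁−ω₀ = (-0.15320000, 0.09780000, 0.08256000)
I·α + gyro = (-0.1400, 0.1900, -0.0200)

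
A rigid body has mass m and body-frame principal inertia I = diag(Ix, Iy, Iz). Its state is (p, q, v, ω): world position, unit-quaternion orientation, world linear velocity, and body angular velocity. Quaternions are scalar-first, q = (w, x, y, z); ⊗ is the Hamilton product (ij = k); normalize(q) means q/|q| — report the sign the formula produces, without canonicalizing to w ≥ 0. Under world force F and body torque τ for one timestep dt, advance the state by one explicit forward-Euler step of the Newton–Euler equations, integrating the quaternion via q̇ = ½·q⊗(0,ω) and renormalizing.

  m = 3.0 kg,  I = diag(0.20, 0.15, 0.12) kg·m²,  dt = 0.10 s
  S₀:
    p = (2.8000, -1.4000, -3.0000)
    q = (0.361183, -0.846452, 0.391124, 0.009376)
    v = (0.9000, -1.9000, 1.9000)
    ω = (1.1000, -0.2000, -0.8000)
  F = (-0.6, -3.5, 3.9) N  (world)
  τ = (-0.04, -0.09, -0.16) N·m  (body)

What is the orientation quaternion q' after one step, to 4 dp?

q' = (0.4111, -0.8402, 0.3533, -0.0181)

q⊗(0,ω) = (1.0168228, 0.0862773, -0.7390846, -0.5498924)
q' = normalize(q + ½dt·q⊗(0,ω)) = (0.4111, -0.8402, 0.3533, -0.0181)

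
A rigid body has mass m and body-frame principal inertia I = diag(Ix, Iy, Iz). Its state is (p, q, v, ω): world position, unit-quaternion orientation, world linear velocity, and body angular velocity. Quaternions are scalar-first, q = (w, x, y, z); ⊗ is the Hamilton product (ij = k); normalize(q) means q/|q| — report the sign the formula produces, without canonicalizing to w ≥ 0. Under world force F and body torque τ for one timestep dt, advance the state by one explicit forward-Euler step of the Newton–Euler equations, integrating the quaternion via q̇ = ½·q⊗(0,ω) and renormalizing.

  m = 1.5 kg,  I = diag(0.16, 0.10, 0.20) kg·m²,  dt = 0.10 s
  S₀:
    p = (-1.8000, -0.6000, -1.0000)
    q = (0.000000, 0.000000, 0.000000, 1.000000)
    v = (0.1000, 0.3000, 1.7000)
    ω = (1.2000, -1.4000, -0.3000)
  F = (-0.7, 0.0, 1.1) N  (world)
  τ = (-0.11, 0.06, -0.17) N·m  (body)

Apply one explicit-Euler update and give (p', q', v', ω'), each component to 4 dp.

p' = p + v·dt = (-1.7900, -0.5700, -0.8300)
new velocity v' = (0.0533, 0.3000, 1.7733)
α = I⁻¹(τ − ω×Iω) = (-0.9500, 0.4560, -1.3540)
ω' = ω + α·dt = (1.1050, -1.3544, -0.4354)
q⊗(0,ω) = (0.3000000, 1.4000000, 1.2000000, 0.0000000)
updated quaternion q' = (0.0149, 0.0697, 0.0597, 0.9957)

p' = (-1.7900, -0.5700, -0.8300)
q' = (0.0149, 0.0697, 0.0597, 0.9957)
v' = (0.0533, 0.3000, 1.7733)
ω' = (1.1050, -1.3544, -0.4354)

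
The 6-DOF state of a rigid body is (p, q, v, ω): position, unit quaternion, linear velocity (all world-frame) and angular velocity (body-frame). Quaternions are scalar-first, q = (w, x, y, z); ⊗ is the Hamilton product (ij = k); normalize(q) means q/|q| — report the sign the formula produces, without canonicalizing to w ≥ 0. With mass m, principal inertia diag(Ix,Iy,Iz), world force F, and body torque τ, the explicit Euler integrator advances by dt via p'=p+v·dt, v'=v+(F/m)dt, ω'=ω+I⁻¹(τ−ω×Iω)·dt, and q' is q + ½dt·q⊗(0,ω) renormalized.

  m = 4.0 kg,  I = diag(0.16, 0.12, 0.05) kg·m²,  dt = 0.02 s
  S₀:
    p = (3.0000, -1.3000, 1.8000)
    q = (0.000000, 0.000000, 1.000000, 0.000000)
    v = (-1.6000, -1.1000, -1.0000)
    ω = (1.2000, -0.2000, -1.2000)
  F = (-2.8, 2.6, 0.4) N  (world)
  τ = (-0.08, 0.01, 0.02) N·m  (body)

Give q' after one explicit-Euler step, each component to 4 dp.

q' = (0.0020, -0.0120, 0.9999, -0.0120)

2q̇ = q⊗(0,ω) = (0.2000000, -1.2000000, 0.0000000, -1.2000000)
updated quaternion q' = (0.0020, -0.0120, 0.9999, -0.0120)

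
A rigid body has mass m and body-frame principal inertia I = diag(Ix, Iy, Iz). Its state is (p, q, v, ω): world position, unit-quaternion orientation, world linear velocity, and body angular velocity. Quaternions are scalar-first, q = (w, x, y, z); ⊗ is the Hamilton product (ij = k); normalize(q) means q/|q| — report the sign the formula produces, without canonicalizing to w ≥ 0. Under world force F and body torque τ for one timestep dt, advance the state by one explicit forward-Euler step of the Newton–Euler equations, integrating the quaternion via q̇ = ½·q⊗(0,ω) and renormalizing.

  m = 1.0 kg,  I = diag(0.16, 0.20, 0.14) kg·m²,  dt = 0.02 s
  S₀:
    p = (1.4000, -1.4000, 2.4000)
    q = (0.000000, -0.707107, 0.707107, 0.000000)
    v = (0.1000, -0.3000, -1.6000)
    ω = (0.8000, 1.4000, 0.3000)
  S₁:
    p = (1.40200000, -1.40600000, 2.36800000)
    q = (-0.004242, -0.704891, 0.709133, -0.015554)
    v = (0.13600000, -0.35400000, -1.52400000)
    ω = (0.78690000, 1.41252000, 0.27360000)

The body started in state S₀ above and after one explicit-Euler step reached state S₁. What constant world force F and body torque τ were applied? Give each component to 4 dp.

Δω = ω₁−ω₀ = (-0.01310000, 0.01252000, -0.02640000)
precession coupling = (-0.0252, 0.0048, 0.0448)
I·α + gyro = (-0.1300, 0.1300, -0.1400)
Δv = v₁−v₀ = (0.03600000, -0.05400000, 0.07600000)
applied force F = (1.8000, -2.7000, 3.8000)

F = (1.8000, -2.7000, 3.8000)
τ = (-0.1300, 0.1300, -0.1400)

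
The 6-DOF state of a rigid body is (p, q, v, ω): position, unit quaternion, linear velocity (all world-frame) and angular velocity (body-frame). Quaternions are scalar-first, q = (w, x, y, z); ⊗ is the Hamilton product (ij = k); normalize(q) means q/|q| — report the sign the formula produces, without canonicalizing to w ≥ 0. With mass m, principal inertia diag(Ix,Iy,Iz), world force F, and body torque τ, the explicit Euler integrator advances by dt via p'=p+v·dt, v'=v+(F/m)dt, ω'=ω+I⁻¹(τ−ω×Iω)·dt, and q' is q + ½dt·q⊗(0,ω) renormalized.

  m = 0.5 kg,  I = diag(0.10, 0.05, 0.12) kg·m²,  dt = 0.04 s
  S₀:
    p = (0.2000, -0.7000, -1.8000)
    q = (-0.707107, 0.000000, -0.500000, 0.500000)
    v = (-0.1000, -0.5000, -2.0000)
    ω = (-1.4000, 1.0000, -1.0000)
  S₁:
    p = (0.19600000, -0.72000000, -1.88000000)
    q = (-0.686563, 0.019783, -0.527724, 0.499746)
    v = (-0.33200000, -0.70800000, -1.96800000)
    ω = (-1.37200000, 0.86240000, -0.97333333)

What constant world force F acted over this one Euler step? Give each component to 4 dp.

v₁ − v₀ = (-0.23200000, -0.20800000, 0.03200000)
m·(v₁−v₀)/dt = (-2.9000, -2.6000, 0.4000)

F = (-2.9000, -2.6000, 0.4000)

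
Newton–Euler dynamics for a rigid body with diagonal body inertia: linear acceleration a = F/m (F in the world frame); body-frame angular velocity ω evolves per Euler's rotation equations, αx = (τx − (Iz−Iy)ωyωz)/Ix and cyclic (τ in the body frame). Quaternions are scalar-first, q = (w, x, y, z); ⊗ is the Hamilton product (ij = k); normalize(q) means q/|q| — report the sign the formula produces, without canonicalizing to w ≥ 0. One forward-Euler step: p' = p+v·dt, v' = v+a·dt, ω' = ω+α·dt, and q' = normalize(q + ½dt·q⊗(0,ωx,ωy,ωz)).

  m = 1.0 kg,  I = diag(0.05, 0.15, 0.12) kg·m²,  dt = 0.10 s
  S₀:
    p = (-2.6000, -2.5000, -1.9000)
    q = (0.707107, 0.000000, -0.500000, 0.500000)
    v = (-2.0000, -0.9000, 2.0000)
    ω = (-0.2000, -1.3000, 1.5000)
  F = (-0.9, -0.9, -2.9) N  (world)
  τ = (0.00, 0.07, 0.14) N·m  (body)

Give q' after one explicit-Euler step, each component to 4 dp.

2q̇ = q⊗(0,ω) = (-1.4000000, -0.2414214, -1.0192391, 0.9606605)
q + ½dt·q⊗(0,ω), renormalized = (0.6340, -0.0120, -0.5482, 0.5453)

q' = (0.6340, -0.0120, -0.5482, 0.5453)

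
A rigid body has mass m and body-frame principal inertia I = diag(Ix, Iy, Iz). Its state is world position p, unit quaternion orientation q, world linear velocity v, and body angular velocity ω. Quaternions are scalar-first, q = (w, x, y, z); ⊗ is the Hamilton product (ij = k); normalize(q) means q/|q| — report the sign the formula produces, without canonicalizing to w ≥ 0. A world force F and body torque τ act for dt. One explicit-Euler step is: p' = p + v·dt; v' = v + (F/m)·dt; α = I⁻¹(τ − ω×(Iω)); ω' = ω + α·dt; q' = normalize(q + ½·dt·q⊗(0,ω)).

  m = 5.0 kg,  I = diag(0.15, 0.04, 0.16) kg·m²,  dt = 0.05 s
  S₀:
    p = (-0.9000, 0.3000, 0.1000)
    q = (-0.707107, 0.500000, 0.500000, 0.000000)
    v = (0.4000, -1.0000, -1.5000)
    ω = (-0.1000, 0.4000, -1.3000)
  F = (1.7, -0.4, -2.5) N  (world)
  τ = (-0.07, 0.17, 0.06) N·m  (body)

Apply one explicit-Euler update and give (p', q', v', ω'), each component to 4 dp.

p' = (-0.8800, 0.2500, 0.0250)
q' = (-0.7104, 0.4852, 0.5089, 0.0292)
v' = (0.4170, -1.0040, -1.5250)
ω' = (-0.1025, 0.6141, -1.2826)

p + v·dt = (-0.8800, 0.2500, 0.0250)
new velocity v' = (0.4170, -1.0040, -1.5250)
gyro term ω×Iω = (-0.0624, -0.0013, 0.0044)
(τ − ω×Iω)/I = (-0.0507, 4.2825, 0.3475)
new body rate ω' = (-0.1025, 0.6141, -1.2826)
Hamilton product q⊗(0,ω) = (-0.1500000, -0.5792893, 0.3671572, 1.1692391)
q' = normalize(q + ½dt·q⊗(0,ω)) = (-0.7104, 0.4852, 0.5089, 0.0292)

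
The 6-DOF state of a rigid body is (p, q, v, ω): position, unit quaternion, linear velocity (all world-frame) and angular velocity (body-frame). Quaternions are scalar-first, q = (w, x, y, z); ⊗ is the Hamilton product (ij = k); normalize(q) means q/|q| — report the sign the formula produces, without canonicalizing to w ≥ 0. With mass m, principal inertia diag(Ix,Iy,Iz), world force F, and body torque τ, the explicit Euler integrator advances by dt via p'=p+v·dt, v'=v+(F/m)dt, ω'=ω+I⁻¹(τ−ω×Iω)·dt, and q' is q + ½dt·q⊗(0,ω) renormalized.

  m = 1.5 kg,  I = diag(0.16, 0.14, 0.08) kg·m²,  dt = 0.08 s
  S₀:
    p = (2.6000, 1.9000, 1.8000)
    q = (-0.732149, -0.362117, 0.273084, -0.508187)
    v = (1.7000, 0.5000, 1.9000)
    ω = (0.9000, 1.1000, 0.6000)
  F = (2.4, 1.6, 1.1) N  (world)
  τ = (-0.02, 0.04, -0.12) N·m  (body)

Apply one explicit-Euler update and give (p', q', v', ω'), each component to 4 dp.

ω×(Iω) gyroscopic = (-0.0396, 0.0432, -0.0198)
α = I⁻¹(τ − ω×Iω) = (0.1225, -0.0229, -1.2525)
ω + α·dt = (0.9098, 1.0982, 0.4998)
2q̇ = q⊗(0,ω) = (0.3304251, 0.0639220, -1.0454620, -1.0833937)
updated quaternion q' = (-0.7176, -0.3589, 0.2308, -0.5505)
p + v·dt = (2.7360, 1.9400, 1.9520)
v' = v + a·dt = (1.8280, 0.5853, 1.9587)

p' = (2.7360, 1.9400, 1.9520)
q' = (-0.7176, -0.3589, 0.2308, -0.5505)
v' = (1.8280, 0.5853, 1.9587)
ω' = (0.9098, 1.0982, 0.4998)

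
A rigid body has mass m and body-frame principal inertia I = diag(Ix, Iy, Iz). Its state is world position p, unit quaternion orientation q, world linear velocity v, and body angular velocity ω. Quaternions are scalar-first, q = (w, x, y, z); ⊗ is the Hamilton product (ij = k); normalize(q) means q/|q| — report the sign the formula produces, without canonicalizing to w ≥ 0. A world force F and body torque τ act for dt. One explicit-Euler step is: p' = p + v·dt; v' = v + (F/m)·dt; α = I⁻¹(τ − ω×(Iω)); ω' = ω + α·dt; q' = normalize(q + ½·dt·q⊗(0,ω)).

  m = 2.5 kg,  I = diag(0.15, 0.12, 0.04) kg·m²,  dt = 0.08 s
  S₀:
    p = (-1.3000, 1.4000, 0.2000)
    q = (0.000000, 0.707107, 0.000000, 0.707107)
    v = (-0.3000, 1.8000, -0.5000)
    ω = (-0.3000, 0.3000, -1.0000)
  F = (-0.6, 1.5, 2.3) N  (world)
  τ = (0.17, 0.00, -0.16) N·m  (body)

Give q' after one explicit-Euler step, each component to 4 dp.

q⊗(0,ω) = (0.9192391, -0.2121321, 0.4949749, 0.2121321)
q + ½dt·q⊗(0,ω), renormalized = (0.0367, 0.6980, 0.0198, 0.7149)

q' = (0.0367, 0.6980, 0.0198, 0.7149)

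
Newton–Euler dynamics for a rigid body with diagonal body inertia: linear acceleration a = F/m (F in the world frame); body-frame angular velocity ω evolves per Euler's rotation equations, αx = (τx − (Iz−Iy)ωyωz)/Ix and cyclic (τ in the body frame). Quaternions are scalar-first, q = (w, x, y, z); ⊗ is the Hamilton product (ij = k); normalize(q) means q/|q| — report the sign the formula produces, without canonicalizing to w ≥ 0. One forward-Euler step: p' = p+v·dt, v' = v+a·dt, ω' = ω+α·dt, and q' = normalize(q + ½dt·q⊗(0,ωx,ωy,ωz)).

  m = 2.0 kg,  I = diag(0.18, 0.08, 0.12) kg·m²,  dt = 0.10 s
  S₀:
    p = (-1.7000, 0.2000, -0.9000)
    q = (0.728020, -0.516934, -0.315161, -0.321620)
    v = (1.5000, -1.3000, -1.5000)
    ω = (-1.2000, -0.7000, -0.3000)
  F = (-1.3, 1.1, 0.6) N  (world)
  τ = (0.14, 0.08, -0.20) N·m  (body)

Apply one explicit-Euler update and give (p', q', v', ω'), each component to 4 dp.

linear accel F/m = (-0.6500, 0.5500, 0.3000)
new position p' = (-1.5500, 0.0700, -1.0500)
v' = v + a·dt = (1.4350, -1.2450, -1.4700)
gyro term ω×Iω = (0.0084, 0.0216, -0.0840)
α = I⁻¹(τ − ω×Iω) = (0.7311, 0.7300, -0.9667)
ω' = ω + α·dt = (-1.1269, -0.6270, -0.3967)
Hamilton product q⊗(0,ω) = (-0.9374195, -1.0042097, -0.2787502, -0.2347454)
q + ½dt·q⊗(0,ω), renormalized = (0.6794, -0.5657, -0.3283, -0.3325)

p' = (-1.5500, 0.0700, -1.0500)
q' = (0.6794, -0.5657, -0.3283, -0.3325)
v' = (1.4350, -1.2450, -1.4700)
ω' = (-1.1269, -0.6270, -0.3967)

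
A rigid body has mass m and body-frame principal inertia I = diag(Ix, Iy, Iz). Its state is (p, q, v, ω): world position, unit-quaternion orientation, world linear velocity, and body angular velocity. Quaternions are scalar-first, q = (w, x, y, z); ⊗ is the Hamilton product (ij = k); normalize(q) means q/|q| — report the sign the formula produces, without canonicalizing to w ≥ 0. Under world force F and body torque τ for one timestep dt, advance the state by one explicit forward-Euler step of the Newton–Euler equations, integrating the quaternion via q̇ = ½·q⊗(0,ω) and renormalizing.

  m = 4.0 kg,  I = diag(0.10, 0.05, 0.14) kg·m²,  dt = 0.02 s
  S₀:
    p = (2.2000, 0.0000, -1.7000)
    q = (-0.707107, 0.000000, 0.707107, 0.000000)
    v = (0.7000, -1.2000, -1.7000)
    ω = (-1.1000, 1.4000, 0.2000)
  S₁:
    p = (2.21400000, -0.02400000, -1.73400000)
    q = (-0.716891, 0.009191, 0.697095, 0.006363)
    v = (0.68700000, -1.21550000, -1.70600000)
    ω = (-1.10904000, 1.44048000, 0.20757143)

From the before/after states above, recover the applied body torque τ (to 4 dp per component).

τ = (-0.0200, 0.1100, 0.1300)

ω₁ − ω₀ = (-0.00904000, 0.04048000, 0.00757143)
precession coupling = (0.0252, 0.0088, 0.0770)
τ = I·(Δω/dt) + ω₀×(Iω₀) = (-0.0200, 0.1100, 0.1300)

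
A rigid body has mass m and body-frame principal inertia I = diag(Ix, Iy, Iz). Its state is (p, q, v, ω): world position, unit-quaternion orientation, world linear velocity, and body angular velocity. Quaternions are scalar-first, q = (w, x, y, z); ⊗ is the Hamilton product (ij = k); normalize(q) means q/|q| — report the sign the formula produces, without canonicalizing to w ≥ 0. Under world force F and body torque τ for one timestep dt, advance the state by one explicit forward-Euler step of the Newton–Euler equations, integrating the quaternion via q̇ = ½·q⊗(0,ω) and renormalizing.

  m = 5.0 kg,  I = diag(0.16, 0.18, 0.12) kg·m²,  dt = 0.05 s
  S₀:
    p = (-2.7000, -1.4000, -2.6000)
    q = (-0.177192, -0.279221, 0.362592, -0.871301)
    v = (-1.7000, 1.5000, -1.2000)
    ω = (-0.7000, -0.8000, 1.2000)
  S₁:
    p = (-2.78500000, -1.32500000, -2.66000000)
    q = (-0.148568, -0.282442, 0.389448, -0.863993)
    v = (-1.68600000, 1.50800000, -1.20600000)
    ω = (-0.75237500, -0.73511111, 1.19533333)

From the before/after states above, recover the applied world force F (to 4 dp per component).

velocity change Δv = (0.01400000, 0.00800000, -0.00600000)
F = m·Δv/dt = (1.4000, 0.8000, -0.6000)

F = (1.4000, 0.8000, -0.6000)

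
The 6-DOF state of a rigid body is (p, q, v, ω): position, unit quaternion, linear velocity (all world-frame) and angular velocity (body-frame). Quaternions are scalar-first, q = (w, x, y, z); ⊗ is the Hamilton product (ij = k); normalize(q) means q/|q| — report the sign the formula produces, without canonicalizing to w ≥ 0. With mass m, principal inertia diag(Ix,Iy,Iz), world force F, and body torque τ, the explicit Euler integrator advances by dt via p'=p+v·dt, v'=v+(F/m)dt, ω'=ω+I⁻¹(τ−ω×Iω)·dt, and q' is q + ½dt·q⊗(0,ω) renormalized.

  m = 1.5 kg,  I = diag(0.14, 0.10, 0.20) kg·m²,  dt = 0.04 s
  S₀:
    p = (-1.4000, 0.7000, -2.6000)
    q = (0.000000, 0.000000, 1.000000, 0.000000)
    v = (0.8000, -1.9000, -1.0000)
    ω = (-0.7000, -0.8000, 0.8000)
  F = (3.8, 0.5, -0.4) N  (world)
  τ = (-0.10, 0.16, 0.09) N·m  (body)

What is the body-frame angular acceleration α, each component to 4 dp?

precession coupling ω×(Iω) = (-0.0640, 0.0336, -0.0224)
angular accel α = (-0.2571, 1.2640, 0.5620)

α = (-0.2571, 1.2640, 0.5620)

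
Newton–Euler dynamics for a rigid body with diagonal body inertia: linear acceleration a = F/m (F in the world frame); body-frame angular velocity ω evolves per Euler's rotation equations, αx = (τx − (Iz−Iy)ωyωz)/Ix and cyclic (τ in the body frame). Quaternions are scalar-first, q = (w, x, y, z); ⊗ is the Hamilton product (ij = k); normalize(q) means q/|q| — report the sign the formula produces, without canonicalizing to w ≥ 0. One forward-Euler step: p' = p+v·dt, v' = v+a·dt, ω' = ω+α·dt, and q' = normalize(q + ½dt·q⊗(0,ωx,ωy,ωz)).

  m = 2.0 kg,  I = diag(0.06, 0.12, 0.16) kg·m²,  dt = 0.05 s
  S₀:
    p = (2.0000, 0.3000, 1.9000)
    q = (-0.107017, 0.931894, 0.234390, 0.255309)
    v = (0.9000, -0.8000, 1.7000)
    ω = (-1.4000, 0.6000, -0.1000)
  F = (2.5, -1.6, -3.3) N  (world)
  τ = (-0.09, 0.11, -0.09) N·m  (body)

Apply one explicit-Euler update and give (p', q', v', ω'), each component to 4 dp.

α = I⁻¹(τ − ω×Iω) = (-1.4600, 1.0333, -0.2475)
new body rate ω' = (-1.4730, 0.6517, -0.1124)
q⊗(0,ω) = (1.1895485, -0.0268006, -0.3284534, 0.8979841)
q + ½dt·q⊗(0,ω), renormalized = (-0.0772, 0.9305, 0.2260, 0.2776)
p + v·dt = (2.0450, 0.2600, 1.9850)
v + (F/m)dt = (0.9625, -0.8400, 1.6175)

p' = (2.0450, 0.2600, 1.9850)
q' = (-0.0772, 0.9305, 0.2260, 0.2776)
v' = (0.9625, -0.8400, 1.6175)
ω' = (-1.4730, 0.6517, -0.1124)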